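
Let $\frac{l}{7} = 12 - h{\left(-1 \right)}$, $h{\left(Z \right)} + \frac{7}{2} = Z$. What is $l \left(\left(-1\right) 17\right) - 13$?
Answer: $- \frac{3953}{2} \approx -1976.5$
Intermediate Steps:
$h{\left(Z \right)} = - \frac{7}{2} + Z$
$l = \frac{231}{2}$ ($l = 7 \left(12 - \left(- \frac{7}{2} - 1\right)\right) = 7 \left(12 - - \frac{9}{2}\right) = 7 \left(12 + \frac{9}{2}\right) = 7 \cdot \frac{33}{2} = \frac{231}{2} \approx 115.5$)
$l \left(\left(-1\right) 17\right) - 13 = \frac{231 \left(\left(-1\right) 17\right)}{2} - 13 = \frac{231}{2} \left(-17\right) + \left(-24 + 11\right) = - \frac{3927}{2} - 13 = - \frac{3953}{2}$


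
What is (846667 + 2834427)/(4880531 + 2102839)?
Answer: 1840547/3491685 ≈ 0.52712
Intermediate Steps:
(846667 + 2834427)/(4880531 + 2102839) = 3681094/6983370 = 3681094*(1/6983370) = 1840547/3491685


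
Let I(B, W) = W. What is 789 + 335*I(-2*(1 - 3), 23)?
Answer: 8494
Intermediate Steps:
789 + 335*I(-2*(1 - 3), 23) = 789 + 335*23 = 789 + 7705 = 8494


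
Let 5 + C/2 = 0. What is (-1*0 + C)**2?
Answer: 100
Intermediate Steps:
C = -10 (C = -10 + 2*0 = -10 + 0 = -10)
(-1*0 + C)**2 = (-1*0 - 10)**2 = (0 - 10)**2 = (-10)**2 = 100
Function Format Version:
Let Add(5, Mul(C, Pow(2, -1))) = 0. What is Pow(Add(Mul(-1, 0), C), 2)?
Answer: 100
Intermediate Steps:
C = -10 (C = Add(-10, Mul(2, 0)) = Add(-10, 0) = -10)
Pow(Add(Mul(-1, 0), C), 2) = Pow(Add(Mul(-1, 0), -10), 2) = Pow(Add(0, -10), 2) = Pow(-10, 2) = 100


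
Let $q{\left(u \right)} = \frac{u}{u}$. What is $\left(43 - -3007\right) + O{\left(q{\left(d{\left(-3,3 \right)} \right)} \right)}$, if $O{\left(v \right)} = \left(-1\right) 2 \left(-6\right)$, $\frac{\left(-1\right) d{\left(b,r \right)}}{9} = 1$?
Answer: $3062$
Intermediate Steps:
$d{\left(b,r \right)} = -9$ ($d{\left(b,r \right)} = \left(-9\right) 1 = -9$)
$q{\left(u \right)} = 1$
$O{\left(v \right)} = 12$ ($O{\left(v \right)} = \left(-2\right) \left(-6\right) = 12$)
$\left(43 - -3007\right) + O{\left(q{\left(d{\left(-3,3 \right)} \right)} \right)} = \left(43 - -3007\right) + 12 = \left(43 + 3007\right) + 12 = 3050 + 12 = 3062$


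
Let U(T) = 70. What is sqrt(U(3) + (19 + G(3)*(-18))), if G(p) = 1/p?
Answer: sqrt(83) ≈ 9.1104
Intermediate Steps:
G(p) = 1/p
sqrt(U(3) + (19 + G(3)*(-18))) = sqrt(70 + (19 - 18/3)) = sqrt(70 + (19 + (1/3)*(-18))) = sqrt(70 + (19 - 6)) = sqrt(70 + 13) = sqrt(83)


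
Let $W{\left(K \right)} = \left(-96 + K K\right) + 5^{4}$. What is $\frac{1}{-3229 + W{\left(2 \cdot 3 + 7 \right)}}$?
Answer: $- \frac{1}{2531} \approx -0.0003951$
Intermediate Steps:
$W{\left(K \right)} = 529 + K^{2}$ ($W{\left(K \right)} = \left(-96 + K^{2}\right) + 625 = 529 + K^{2}$)
$\frac{1}{-3229 + W{\left(2 \cdot 3 + 7 \right)}} = \frac{1}{-3229 + \left(529 + \left(2 \cdot 3 + 7\right)^{2}\right)} = \frac{1}{-3229 + \left(529 + \left(6 + 7\right)^{2}\right)} = \frac{1}{-3229 + \left(529 + 13^{2}\right)} = \frac{1}{-3229 + \left(529 + 169\right)} = \frac{1}{-3229 + 698} = \frac{1}{-2531} = - \frac{1}{2531}$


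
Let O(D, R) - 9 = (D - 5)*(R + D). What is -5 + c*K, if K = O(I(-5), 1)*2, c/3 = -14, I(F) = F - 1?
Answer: -5381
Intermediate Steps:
I(F) = -1 + F
O(D, R) = 9 + (-5 + D)*(D + R) (O(D, R) = 9 + (D - 5)*(R + D) = 9 + (-5 + D)*(D + R))
c = -42 (c = 3*(-14) = -42)
K = 128 (K = (9 + (-1 - 5)² - 5*(-1 - 5) - 5*1 + (-1 - 5)*1)*2 = (9 + (-6)² - 5*(-6) - 5 - 6*1)*2 = (9 + 36 + 30 - 5 - 6)*2 = 64*2 = 128)
-5 + c*K = -5 - 42*128 = -5 - 5376 = -5381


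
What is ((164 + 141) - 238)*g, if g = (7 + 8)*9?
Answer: 9045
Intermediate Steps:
g = 135 (g = 15*9 = 135)
((164 + 141) - 238)*g = ((164 + 141) - 238)*135 = (305 - 238)*135 = 67*135 = 9045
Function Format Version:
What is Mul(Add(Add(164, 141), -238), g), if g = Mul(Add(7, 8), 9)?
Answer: 9045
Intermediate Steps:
g = 135 (g = Mul(15, 9) = 135)
Mul(Add(Add(164, 141), -238), g) = Mul(Add(Add(164, 141), -238), 135) = Mul(Add(305, -238), 135) = Mul(67, 135) = 9045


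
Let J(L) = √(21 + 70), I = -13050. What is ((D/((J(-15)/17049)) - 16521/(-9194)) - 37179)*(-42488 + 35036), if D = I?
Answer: 1273573645830/4597 + 1657991381400*√91/91 ≈ 1.7408e+11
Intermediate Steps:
J(L) = √91
D = -13050
((D/((J(-15)/17049)) - 16521/(-9194)) - 37179)*(-42488 + 35036) = ((-13050*17049*√91/91 - 16521/(-9194)) - 37179)*(-42488 + 35036) = ((-13050*17049*√91/91 - 16521*(-1/9194)) - 37179)*(-7452) = ((-13050*17049*√91/91 + 16521/9194) - 37179)*(-7452) = ((-222489450*√91/91 + 16521/9194) - 37179)*(-7452) = ((16521/9194 - 222489450*√91/91) - 37179)*(-7452) = (-341807205/9194 - 222489450*√91/91)*(-7452) = 1273573645830/4597 + 1657991381400*√91/91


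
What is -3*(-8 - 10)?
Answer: 54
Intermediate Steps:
-3*(-8 - 10) = -3*(-18) = 54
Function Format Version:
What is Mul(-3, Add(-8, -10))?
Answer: 54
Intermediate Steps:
Mul(-3, Add(-8, -10)) = Mul(-3, -18) = 54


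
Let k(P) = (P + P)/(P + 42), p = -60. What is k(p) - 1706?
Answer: -5098/3 ≈ -1699.3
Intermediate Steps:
k(P) = 2*P/(42 + P) (k(P) = (2*P)/(42 + P) = 2*P/(42 + P))
k(p) - 1706 = 2*(-60)/(42 - 60) - 1706 = 2*(-60)/(-18) - 1706 = 2*(-60)*(-1/18) - 1706 = 20/3 - 1706 = -5098/3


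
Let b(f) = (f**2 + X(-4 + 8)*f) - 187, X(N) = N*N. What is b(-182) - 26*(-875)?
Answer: 52775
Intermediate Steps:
X(N) = N**2
b(f) = -187 + f**2 + 16*f (b(f) = (f**2 + (-4 + 8)**2*f) - 187 = (f**2 + 4**2*f) - 187 = (f**2 + 16*f) - 187 = -187 + f**2 + 16*f)
b(-182) - 26*(-875) = (-187 + (-182)**2 + 16*(-182)) - 26*(-875) = (-187 + 33124 - 2912) - 1*(-22750) = 30025 + 22750 = 52775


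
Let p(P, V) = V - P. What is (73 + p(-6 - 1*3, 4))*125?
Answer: 10750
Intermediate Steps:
(73 + p(-6 - 1*3, 4))*125 = (73 + (4 - (-6 - 1*3)))*125 = (73 + (4 - (-6 - 3)))*125 = (73 + (4 - 1*(-9)))*125 = (73 + (4 + 9))*125 = (73 + 13)*125 = 86*125 = 10750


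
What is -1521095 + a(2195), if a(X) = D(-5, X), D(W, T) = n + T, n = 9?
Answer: -1518891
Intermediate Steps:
D(W, T) = 9 + T
a(X) = 9 + X
-1521095 + a(2195) = -1521095 + (9 + 2195) = -1521095 + 2204 = -1518891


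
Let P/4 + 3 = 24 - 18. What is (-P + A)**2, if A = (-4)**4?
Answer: 59536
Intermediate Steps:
A = 256
P = 12 (P = -12 + 4*(24 - 18) = -12 + 4*6 = -12 + 24 = 12)
(-P + A)**2 = (-1*12 + 256)**2 = (-12 + 256)**2 = 244**2 = 59536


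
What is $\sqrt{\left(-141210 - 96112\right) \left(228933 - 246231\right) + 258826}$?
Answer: $\sqrt{4105454782} \approx 64074.0$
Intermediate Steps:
$\sqrt{\left(-141210 - 96112\right) \left(228933 - 246231\right) + 258826} = \sqrt{\left(-237322\right) \left(-17298\right) + 258826} = \sqrt{4105195956 + 258826} = \sqrt{4105454782}$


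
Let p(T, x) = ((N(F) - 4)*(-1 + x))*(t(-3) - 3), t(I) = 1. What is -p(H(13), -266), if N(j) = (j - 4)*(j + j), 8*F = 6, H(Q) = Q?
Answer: 18957/4 ≈ 4739.3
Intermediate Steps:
F = ¾ (F = (⅛)*6 = ¾ ≈ 0.75000)
N(j) = 2*j*(-4 + j) (N(j) = (-4 + j)*(2*j) = 2*j*(-4 + j))
p(T, x) = -71/4 + 71*x/4 (p(T, x) = ((2*(¾)*(-4 + ¾) - 4)*(-1 + x))*(1 - 3) = ((2*(¾)*(-13/4) - 4)*(-1 + x))*(-2) = ((-39/8 - 4)*(-1 + x))*(-2) = -71*(-1 + x)/8*(-2) = (71/8 - 71*x/8)*(-2) = -71/4 + 71*x/4)
-p(H(13), -266) = -(-71/4 + (71/4)*(-266)) = -(-71/4 - 9443/2) = -1*(-18957/4) = 18957/4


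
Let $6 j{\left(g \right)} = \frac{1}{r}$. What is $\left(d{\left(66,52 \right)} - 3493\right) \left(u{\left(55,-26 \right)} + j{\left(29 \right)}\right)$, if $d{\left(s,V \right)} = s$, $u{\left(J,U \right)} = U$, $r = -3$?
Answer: $\frac{1607263}{18} \approx 89292.0$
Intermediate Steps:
$j{\left(g \right)} = - \frac{1}{18}$ ($j{\left(g \right)} = \frac{1}{6 \left(-3\right)} = \frac{1}{6} \left(- \frac{1}{3}\right) = - \frac{1}{18}$)
$\left(d{\left(66,52 \right)} - 3493\right) \left(u{\left(55,-26 \right)} + j{\left(29 \right)}\right) = \left(66 - 3493\right) \left(-26 - \frac{1}{18}\right) = \left(-3427\right) \left(- \frac{469}{18}\right) = \frac{1607263}{18}$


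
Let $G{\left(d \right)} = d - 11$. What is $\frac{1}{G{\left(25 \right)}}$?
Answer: $\frac{1}{14} \approx 0.071429$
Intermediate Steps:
$G{\left(d \right)} = -11 + d$ ($G{\left(d \right)} = d - 11 = -11 + d$)
$\frac{1}{G{\left(25 \right)}} = \frac{1}{-11 + 25} = \frac{1}{14}$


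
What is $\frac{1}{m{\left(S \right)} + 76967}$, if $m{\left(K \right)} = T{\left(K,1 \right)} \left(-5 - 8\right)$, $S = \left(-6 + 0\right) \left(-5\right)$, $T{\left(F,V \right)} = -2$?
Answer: $\frac{1}{76993} \approx 1.2988 \cdot 10^{-5}$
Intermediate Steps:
$S = 30$ ($S = \left(-6\right) \left(-5\right) = 30$)
$m{\left(K \right)} = 26$ ($m{\left(K \right)} = - 2 \left(-5 - 8\right) = \left(-2\right) \left(-13\right) = 26$)
$\frac{1}{m{\left(S \right)} + 76967} = \frac{1}{26 + 76967} = \frac{1}{76993}$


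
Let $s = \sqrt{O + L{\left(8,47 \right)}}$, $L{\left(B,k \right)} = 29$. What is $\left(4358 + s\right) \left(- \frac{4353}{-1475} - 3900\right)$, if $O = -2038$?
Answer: $- \frac{25050424626}{1475} - \frac{40237029 i \sqrt{41}}{1475} \approx -1.6983 \cdot 10^{7} - 1.7467 \cdot 10^{5} i$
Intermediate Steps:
$s = 7 i \sqrt{41}$ ($s = \sqrt{-2038 + 29} = \sqrt{-2009} = 7 i \sqrt{41} \approx 44.822 i$)
$\left(4358 + s\right) \left(- \frac{4353}{-1475} - 3900\right) = \left(4358 + 7 i \sqrt{41}\right) \left(- \frac{4353}{-1475} - 3900\right) = \left(4358 + 7 i \sqrt{41}\right) \left(\left(-4353\right) \left(- \frac{1}{1475}\right) - 3900\right) = \left(4358 + 7 i \sqrt{41}\right) \left(\frac{4353}{1475} - 3900\right) = \left(4358 + 7 i \sqrt{41}\right) \left(- \frac{5748147}{1475}\right) = - \frac{25050424626}{1475} - \frac{40237029 i \sqrt{41}}{1475}$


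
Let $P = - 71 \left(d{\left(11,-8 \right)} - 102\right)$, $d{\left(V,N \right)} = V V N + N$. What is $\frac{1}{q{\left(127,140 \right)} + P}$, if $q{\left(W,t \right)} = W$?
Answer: $\frac{1}{76665} \approx 1.3044 \cdot 10^{-5}$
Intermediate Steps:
$d{\left(V,N \right)} = N + N V^{2}$ ($d{\left(V,N \right)} = V^{2} N + N = N V^{2} + N = N + N V^{2}$)
$P = 76538$ ($P = - 71 \left(- 8 \left(1 + 11^{2}\right) - 102\right) = - 71 \left(- 8 \left(1 + 121\right) - 102\right) = - 71 \left(\left(-8\right) 122 - 102\right) = - 71 \left(-976 - 102\right) = \left(-71\right) \left(-1078\right) = 76538$)
$\frac{1}{q{\left(127,140 \right)} + P} = \frac{1}{127 + 76538} = \frac{1}{76665}$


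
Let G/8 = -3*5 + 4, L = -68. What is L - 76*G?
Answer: 6620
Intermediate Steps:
G = -88 (G = 8*(-3*5 + 4) = 8*(-15 + 4) = 8*(-11) = -88)
L - 76*G = -68 - 76*(-88) = -68 + 6688 = 6620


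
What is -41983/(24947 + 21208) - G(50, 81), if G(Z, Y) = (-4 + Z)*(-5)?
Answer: 10573667/46155 ≈ 229.09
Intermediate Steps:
G(Z, Y) = 20 - 5*Z
-41983/(24947 + 21208) - G(50, 81) = -41983/(24947 + 21208) - (20 - 5*50) = -41983/46155 - (20 - 250) = -41983*1/46155 - 1*(-230) = -41983/46155 + 230 = 10573667/46155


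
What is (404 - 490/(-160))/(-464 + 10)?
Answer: -6513/7264 ≈ -0.89661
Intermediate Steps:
(404 - 490/(-160))/(-464 + 10) = (404 - 490*(-1/160))/(-454) = (404 + 49/16)*(-1/454) = (6513/16)*(-1/454) = -6513/7264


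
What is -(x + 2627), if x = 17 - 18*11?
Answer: -2446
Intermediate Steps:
x = -181 (x = 17 - 198 = -181)
-(x + 2627) = -(-181 + 2627) = -1*2446 = -2446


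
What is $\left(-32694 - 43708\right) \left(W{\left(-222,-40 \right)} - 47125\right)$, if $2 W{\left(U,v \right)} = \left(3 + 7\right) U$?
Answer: $3685250470$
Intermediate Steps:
$W{\left(U,v \right)} = 5 U$ ($W{\left(U,v \right)} = \frac{\left(3 + 7\right) U}{2} = \frac{10 U}{2} = 5 U$)
$\left(-32694 - 43708\right) \left(W{\left(-222,-40 \right)} - 47125\right) = \left(-32694 - 43708\right) \left(5 \left(-222\right) - 47125\right) = - 76402 \left(-1110 - 47125\right) = \left(-76402\right) \left(-48235\right) = 3685250470$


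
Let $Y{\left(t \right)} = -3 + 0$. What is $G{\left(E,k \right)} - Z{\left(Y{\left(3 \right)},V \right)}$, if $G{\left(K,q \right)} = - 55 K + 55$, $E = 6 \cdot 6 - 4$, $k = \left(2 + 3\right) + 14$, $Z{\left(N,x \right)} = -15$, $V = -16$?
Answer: $-1690$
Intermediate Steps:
$Y{\left(t \right)} = -3$
$k = 19$ ($k = 5 + 14 = 19$)
$E = 32$ ($E = 36 - 4 = 32$)
$G{\left(K,q \right)} = 55 - 55 K$
$G{\left(E,k \right)} - Z{\left(Y{\left(3 \right)},V \right)} = \left(55 - 1760\right) - -15 = \left(55 - 1760\right) + 15 = -1705 + 15 = -1690$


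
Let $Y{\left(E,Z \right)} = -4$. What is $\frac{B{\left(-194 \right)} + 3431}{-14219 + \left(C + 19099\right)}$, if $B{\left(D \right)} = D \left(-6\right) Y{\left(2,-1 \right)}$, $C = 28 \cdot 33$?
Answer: $- \frac{1225}{5804} \approx -0.21106$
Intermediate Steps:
$C = 924$
$B{\left(D \right)} = 24 D$ ($B{\left(D \right)} = D \left(-6\right) \left(-4\right) = - 6 D \left(-4\right) = 24 D$)
$\frac{B{\left(-194 \right)} + 3431}{-14219 + \left(C + 19099\right)} = \frac{24 \left(-194\right) + 3431}{-14219 + \left(924 + 19099\right)} = \frac{-4656 + 3431}{-14219 + 20023} = - \frac{1225}{5804}$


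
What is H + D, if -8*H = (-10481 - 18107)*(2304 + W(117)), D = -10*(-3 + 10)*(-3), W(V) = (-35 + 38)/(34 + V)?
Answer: 2486554749/302 ≈ 8.2336e+6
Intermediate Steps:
W(V) = 3/(34 + V)
D = 210 (D = -10*7*(-3) = -70*(-3) = 210)
H = 2486491329/302 (H = -(-10481 - 18107)*(2304 + 3/(34 + 117))/8 = -(-7147)*(2304 + 3/151)/2 = -(-7147)*347907/(2*151) = -⅛*(-9945965316/151) = 2486491329/302 ≈ 8.2334e+6)
H + D = 2486491329/302 + 210 = 2486554749/302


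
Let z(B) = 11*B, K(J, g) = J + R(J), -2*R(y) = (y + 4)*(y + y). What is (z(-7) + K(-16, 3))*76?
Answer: -21660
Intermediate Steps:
R(y) = -y*(4 + y) (R(y) = -(y + 4)*(y + y)/2 = -(4 + y)*2*y/2 = -y*(4 + y))
K(J, g) = J - J*(4 + J)
(z(-7) + K(-16, 3))*76 = (11*(-7) - 16*(-3 - 1*(-16)))*76 = (-77 - 16*(-3 + 16))*76 = (-77 - 16*13)*76 = (-77 - 208)*76 = -285*76 = -21660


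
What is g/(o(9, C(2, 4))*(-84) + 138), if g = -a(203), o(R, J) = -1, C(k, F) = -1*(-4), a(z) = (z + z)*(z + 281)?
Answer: -98252/111 ≈ -885.15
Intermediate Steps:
a(z) = 2*z*(281 + z) (a(z) = (2*z)*(281 + z) = 2*z*(281 + z))
C(k, F) = 4
g = -196504 (g = -2*203*(281 + 203) = -2*203*484 = -1*196504 = -196504)
g/(o(9, C(2, 4))*(-84) + 138) = -196504/(-1*(-84) + 138) = -196504/(84 + 138) = -196504/222 = -196504*1/222 = -98252/111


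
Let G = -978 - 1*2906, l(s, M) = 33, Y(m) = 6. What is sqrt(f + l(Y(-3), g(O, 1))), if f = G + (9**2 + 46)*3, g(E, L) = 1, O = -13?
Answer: I*sqrt(3470) ≈ 58.907*I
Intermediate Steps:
G = -3884 (G = -978 - 2906 = -3884)
f = -3503 (f = -3884 + (9**2 + 46)*3 = -3884 + (81 + 46)*3 = -3884 + 127*3 = -3884 + 381 = -3503)
sqrt(f + l(Y(-3), g(O, 1))) = sqrt(-3503 + 33) = sqrt(-3470) = I*sqrt(3470)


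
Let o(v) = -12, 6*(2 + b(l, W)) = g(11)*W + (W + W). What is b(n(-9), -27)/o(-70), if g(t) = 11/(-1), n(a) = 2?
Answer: -77/24 ≈ -3.2083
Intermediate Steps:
g(t) = -11 (g(t) = 11*(-1) = -11)
b(l, W) = -2 - 3*W/2 (b(l, W) = -2 + (-11*W + (W + W))/6 = -2 + (-11*W + 2*W)/6 = -2 + (-9*W)/6 = -2 - 3*W/2)
b(n(-9), -27)/o(-70) = (-2 - 3/2*(-27))/(-12) = (-2 + 81/2)*(-1/12) = (77/2)*(-1/12) = -77/24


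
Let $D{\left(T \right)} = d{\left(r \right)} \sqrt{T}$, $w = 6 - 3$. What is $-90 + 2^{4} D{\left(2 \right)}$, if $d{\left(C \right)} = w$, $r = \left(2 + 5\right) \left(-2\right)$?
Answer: $-90 + 48 \sqrt{2} \approx -22.118$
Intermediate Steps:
$w = 3$
$r = -14$ ($r = 7 \left(-2\right) = -14$)
$d{\left(C \right)} = 3$
$D{\left(T \right)} = 3 \sqrt{T}$
$-90 + 2^{4} D{\left(2 \right)} = -90 + 2^{4} \cdot 3 \sqrt{2} = -90 + 16 \cdot 3 \sqrt{2} = -90 + 48 \sqrt{2}$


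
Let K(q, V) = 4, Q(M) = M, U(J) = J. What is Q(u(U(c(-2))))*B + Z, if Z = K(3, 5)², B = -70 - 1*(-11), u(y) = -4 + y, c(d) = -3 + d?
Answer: 547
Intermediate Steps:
B = -59 (B = -70 + 11 = -59)
Z = 16 (Z = 4² = 16)
Q(u(U(c(-2))))*B + Z = (-4 + (-3 - 2))*(-59) + 16 = (-4 - 5)*(-59) + 16 = -9*(-59) + 16 = 531 + 16 = 547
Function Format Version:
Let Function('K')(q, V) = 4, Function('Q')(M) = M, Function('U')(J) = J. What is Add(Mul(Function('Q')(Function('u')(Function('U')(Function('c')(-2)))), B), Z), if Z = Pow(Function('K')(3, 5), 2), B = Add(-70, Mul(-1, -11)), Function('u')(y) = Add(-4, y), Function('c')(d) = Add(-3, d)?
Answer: 547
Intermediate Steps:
B = -59 (B = Add(-70, 11) = -59)
Z = 16 (Z = Pow(4, 2) = 16)
Add(Mul(Function('Q')(Function('u')(Function('U')(Function('c')(-2)))), B), Z) = Add(Mul(Add(-4, Add(-3, -2)), -59), 16) = Add(Mul(Add(-4, -5), -59), 16) = Add(Mul(-9, -59), 16) = Add(531, 16) = 547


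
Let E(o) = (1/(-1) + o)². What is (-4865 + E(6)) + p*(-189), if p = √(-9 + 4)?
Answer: -4840 - 189*I*√5 ≈ -4840.0 - 422.62*I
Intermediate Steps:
p = I*√5 (p = √(-5) = I*√5 ≈ 2.2361*I)
E(o) = (-1 + o)²
(-4865 + E(6)) + p*(-189) = (-4865 + (-1 + 6)²) + (I*√5)*(-189) = (-4865 + 5²) - 189*I*√5 = (-4865 + 25) - 189*I*√5 = -4840 - 189*I*√5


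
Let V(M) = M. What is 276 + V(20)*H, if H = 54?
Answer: 1356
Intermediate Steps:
276 + V(20)*H = 276 + 20*54 = 276 + 1080 = 1356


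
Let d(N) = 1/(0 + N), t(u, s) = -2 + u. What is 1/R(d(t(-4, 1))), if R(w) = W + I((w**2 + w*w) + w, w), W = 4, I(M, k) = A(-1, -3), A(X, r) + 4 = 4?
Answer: 1/4 ≈ 0.25000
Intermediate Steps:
A(X, r) = 0 (A(X, r) = -4 + 4 = 0)
I(M, k) = 0
d(N) = 1/N
R(w) = 4 (R(w) = 4 + 0 = 4)
1/R(d(t(-4, 1))) = 1/4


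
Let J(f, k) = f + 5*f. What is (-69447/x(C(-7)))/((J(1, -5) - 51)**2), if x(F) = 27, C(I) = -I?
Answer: -23149/18225 ≈ -1.2702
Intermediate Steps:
J(f, k) = 6*f
(-69447/x(C(-7)))/((J(1, -5) - 51)**2) = (-69447/27)/((6*1 - 51)**2) = (-69447*1/27)/((6 - 51)**2) = -23149/(9*((-45)**2)) = -23149/9/2025 = -23149/9*1/2025 = -23149/18225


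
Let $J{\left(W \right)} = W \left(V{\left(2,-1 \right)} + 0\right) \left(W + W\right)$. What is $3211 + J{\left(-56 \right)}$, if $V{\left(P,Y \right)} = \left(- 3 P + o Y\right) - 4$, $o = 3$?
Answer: $-78325$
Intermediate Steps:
$V{\left(P,Y \right)} = -4 - 3 P + 3 Y$ ($V{\left(P,Y \right)} = \left(- 3 P + 3 Y\right) - 4 = -4 - 3 P + 3 Y$)
$J{\left(W \right)} = - 26 W^{2}$ ($J{\left(W \right)} = W \left(\left(-4 - 6 + 3 \left(-1\right)\right) + 0\right) \left(W + W\right) = W \left(\left(-4 - 6 - 3\right) + 0\right) 2 W = W \left(-13 + 0\right) 2 W = W \left(- 13 \cdot 2 W\right) = W \left(- 26 W\right) = - 26 W^{2}$)
$3211 + J{\left(-56 \right)} = 3211 - 26 \left(-56\right)^{2} = 3211 - 81536 = -78325$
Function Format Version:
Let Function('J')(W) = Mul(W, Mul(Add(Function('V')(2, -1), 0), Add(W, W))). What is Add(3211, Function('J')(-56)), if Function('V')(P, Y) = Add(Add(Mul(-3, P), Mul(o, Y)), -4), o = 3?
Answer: -78325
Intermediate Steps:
Function('V')(P, Y) = Add(-4, Mul(-3, P), Mul(3, Y)) (Function('V')(P, Y) = Add(Add(Mul(-3, P), Mul(3, Y)), -4) = Add(-4, Mul(-3, P), Mul(3, Y)))
Function('J')(W) = Mul(-26, Pow(W, 2)) (Function('J')(W) = Mul(W, Mul(Add(Add(-4, Mul(-3, 2), Mul(3, -1)), 0), Add(W, W))) = Mul(W, Mul(Add(Add(-4, -6, -3), 0), Mul(2, W))) = Mul(W, Mul(Add(-13, 0), Mul(2, W))) = Mul(W, Mul(-13, Mul(2, W))) = Mul(W, Mul(-26, W)) = Mul(-26, Pow(W, 2)))
Add(3211, Function('J')(-56)) = Add(3211, Mul(-26, Pow(-56, 2))) = Add(3211, Mul(-26, 3136)) = Add(3211, -81536) = -78325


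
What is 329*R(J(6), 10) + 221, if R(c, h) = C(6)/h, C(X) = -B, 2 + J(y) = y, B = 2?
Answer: 776/5 ≈ 155.20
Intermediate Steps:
J(y) = -2 + y
C(X) = -2 (C(X) = -1*2 = -2)
R(c, h) = -2/h
329*R(J(6), 10) + 221 = 329*(-2/10) + 221 = 329*(-2*1/10) + 221 = 329*(-1/5) + 221 = -329/5 + 221 = 776/5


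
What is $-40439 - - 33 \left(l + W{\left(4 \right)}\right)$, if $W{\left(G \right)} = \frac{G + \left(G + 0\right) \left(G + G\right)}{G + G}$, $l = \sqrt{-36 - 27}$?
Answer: $- \frac{80581}{2} + 99 i \sqrt{7} \approx -40291.0 + 261.93 i$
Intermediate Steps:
$l = 3 i \sqrt{7}$ ($l = \sqrt{-63} = 3 i \sqrt{7} \approx 7.9373 i$)
$W{\left(G \right)} = \frac{G + 2 G^{2}}{2 G}$ ($W{\left(G \right)} = \frac{G + G 2 G}{2 G} = \left(G + 2 G^{2}\right) \frac{1}{2 G} = \frac{G + 2 G^{2}}{2 G}$)
$-40439 - - 33 \left(l + W{\left(4 \right)}\right) = -40439 - - 33 \left(3 i \sqrt{7} + \left(\frac{1}{2} + 4\right)\right) = -40439 - - 33 \left(3 i \sqrt{7} + \frac{9}{2}\right) = -40439 - - 33 \left(\frac{9}{2} + 3 i \sqrt{7}\right) = -40439 - \left(- \frac{297}{2} - 99 i \sqrt{7}\right) = -40439 + \left(\frac{297}{2} + 99 i \sqrt{7}\right) = - \frac{80581}{2} + 99 i \sqrt{7}$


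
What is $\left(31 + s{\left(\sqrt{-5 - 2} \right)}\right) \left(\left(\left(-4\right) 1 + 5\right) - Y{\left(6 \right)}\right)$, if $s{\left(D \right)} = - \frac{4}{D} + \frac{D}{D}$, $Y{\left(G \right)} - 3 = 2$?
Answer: $-128 - \frac{16 i \sqrt{7}}{7} \approx -128.0 - 6.0474 i$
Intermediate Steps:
$Y{\left(G \right)} = 5$ ($Y{\left(G \right)} = 3 + 2 = 5$)
$s{\left(D \right)} = 1 - \frac{4}{D}$ ($s{\left(D \right)} = - \frac{4}{D} + 1 = 1 - \frac{4}{D}$)
$\left(31 + s{\left(\sqrt{-5 - 2} \right)}\right) \left(\left(\left(-4\right) 1 + 5\right) - Y{\left(6 \right)}\right) = \left(31 + \frac{-4 + \sqrt{-5 - 2}}{\sqrt{-5 - 2}}\right) \left(\left(\left(-4\right) 1 + 5\right) - 5\right) = \left(31 + \frac{-4 + \sqrt{-7}}{\sqrt{-7}}\right) \left(\left(-4 + 5\right) - 5\right) = \left(31 + \frac{-4 + i \sqrt{7}}{i \sqrt{7}}\right) \left(1 - 5\right) = \left(31 + - \frac{i \sqrt{7}}{7} \left(-4 + i \sqrt{7}\right)\right) \left(-4\right) = \left(31 - \frac{i \sqrt{7} \left(-4 + i \sqrt{7}\right)}{7}\right) \left(-4\right) = -124 + \frac{4 i \sqrt{7} \left(-4 + i \sqrt{7}\right)}{7}$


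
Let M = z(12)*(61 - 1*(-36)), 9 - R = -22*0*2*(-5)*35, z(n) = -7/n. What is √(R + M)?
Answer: I*√1713/6 ≈ 6.8981*I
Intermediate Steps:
R = 9 (R = 9 - (-22*0*2*(-5))*35 = 9 - (-0*(-5))*35 = 9 - (-22*0)*35 = 9 - 0*35 = 9 - 1*0 = 9 + 0 = 9)
M = -679/12 (M = (-7/12)*(61 - 1*(-36)) = (-7*1/12)*(61 + 36) = -7/12*97 = -679/12 ≈ -56.583)
√(R + M) = √(9 - 679/12) = √(-571/12) = I*√1713/6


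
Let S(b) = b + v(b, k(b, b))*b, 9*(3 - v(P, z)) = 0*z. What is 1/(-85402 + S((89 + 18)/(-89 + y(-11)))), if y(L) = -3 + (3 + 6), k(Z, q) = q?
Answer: -83/7088794 ≈ -1.1709e-5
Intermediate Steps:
y(L) = 6 (y(L) = -3 + 9 = 6)
v(P, z) = 3 (v(P, z) = 3 - 0*z = 3 - 1/9*0 = 3 + 0 = 3)
S(b) = 4*b (S(b) = b + 3*b = 4*b)
1/(-85402 + S((89 + 18)/(-89 + y(-11)))) = 1/(-85402 + 4*((89 + 18)/(-89 + 6))) = 1/(-85402 + 4*(107/(-83))) = 1/(-85402 + 4*(107*(-1/83))) = 1/(-85402 + 4*(-107/83)) = 1/(-85402 - 428/83) = 1/(-7088794/83) = -83/7088794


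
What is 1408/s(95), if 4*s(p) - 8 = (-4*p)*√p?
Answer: 1408/(2 - 95*√95) ≈ -1.5239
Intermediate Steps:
s(p) = 2 - p^(3/2) (s(p) = 2 + ((-4*p)*√p)/4 = 2 + (-4*p^(3/2))/4 = 2 - p^(3/2))
1408/s(95) = 1408/(2 - 95^(3/2)) = 1408/(2 - 95*√95)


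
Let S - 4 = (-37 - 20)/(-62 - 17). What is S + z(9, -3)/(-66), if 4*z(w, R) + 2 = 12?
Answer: 48841/10428 ≈ 4.6836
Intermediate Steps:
z(w, R) = 5/2 (z(w, R) = -1/2 + (1/4)*12 = -1/2 + 3 = 5/2)
S = 373/79 (S = 4 + (-37 - 20)/(-62 - 17) = 4 - 57/(-79) = 4 - 57*(-1/79) = 4 + 57/79 = 373/79 ≈ 4.7215)
S + z(9, -3)/(-66) = 373/79 + (5/2)/(-66) = 373/79 - 1/66*5/2 = 373/79 - 5/132 = 48841/10428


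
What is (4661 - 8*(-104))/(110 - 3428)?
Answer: -1831/1106 ≈ -1.6555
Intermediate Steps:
(4661 - 8*(-104))/(110 - 3428) = (4661 + 832)/(-3318) = 5493*(-1/3318) = -1831/1106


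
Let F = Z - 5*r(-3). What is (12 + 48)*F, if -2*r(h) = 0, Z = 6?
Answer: 360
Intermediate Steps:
r(h) = 0 (r(h) = -½*0 = 0)
F = 6 (F = 6 - 5*0 = 6 + 0 = 6)
(12 + 48)*F = (12 + 48)*6 = 60*6 = 360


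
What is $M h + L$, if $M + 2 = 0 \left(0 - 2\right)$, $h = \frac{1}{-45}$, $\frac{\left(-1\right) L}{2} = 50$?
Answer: $- \frac{4498}{45} \approx -99.956$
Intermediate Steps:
$L = -100$ ($L = \left(-2\right) 50 = -100$)
$h = - \frac{1}{45} \approx -0.022222$
$M = -2$ ($M = -2 + 0 \left(0 - 2\right) = -2 + 0 \left(-2\right) = -2 + 0 = -2$)
$M h + L = \left(-2\right) \left(- \frac{1}{45}\right) - 100 = \frac{2}{45} - 100 = - \frac{4498}{45}$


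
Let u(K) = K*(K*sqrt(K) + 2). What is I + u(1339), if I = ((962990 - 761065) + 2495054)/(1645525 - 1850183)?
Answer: 545377145/204658 + 1792921*sqrt(1339) ≈ 6.5610e+7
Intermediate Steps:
u(K) = K*(2 + K**(3/2)) (u(K) = K*(K**(3/2) + 2) = K*(2 + K**(3/2)))
I = -2696979/204658 (I = (201925 + 2495054)/(-204658) = 2696979*(-1/204658) = -2696979/204658 ≈ -13.178)
I + u(1339) = -2696979/204658 + (1339**(5/2) + 2*1339) = -2696979/204658 + (1792921*sqrt(1339) + 2678) = -2696979/204658 + (2678 + 1792921*sqrt(1339)) = 545377145/204658 + 1792921*sqrt(1339)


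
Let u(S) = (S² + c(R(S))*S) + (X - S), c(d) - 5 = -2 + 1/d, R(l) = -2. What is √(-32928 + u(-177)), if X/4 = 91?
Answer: I*√6002/2 ≈ 38.736*I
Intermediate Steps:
X = 364 (X = 4*91 = 364)
c(d) = 3 + 1/d (c(d) = 5 + (-2 + 1/d) = 3 + 1/d)
u(S) = 364 + S² + 3*S/2 (u(S) = (S² + (3 + 1/(-2))*S) + (364 - S) = (S² + (3 - ½)*S) + (364 - S) = (S² + 5*S/2) + (364 - S) = 364 + S² + 3*S/2)
√(-32928 + u(-177)) = √(-32928 + (364 + (-177)² + (3/2)*(-177))) = √(-32928 + (364 + 31329 - 531/2)) = √(-32928 + 62855/2) = √(-3001/2) = I*√6002/2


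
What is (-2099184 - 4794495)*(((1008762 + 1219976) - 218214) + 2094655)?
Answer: -28299786263541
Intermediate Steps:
(-2099184 - 4794495)*(((1008762 + 1219976) - 218214) + 2094655) = -6893679*((2228738 - 218214) + 2094655) = -6893679*(2010524 + 2094655) = -6893679*4105179 = -28299786263541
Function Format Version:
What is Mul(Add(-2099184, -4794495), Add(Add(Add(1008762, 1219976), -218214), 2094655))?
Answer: -28299786263541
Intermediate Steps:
Mul(Add(-2099184, -4794495), Add(Add(Add(1008762, 1219976), -218214), 2094655)) = Mul(-6893679, Add(Add(2228738, -218214), 2094655)) = Mul(-6893679, Add(2010524, 2094655)) = Mul(-6893679, 4105179) = -28299786263541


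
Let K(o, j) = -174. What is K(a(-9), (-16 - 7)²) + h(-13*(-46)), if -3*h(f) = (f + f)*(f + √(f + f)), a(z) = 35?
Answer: -715730/3 - 2392*√299/3 ≈ -2.5236e+5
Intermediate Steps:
h(f) = -2*f*(f + √2*√f)/3 (h(f) = -(f + f)*(f + √(f + f))/3 = -2*f*(f + √(2*f))/3 = -2*f*(f + √2*√f)/3)
K(a(-9), (-16 - 7)²) + h(-13*(-46)) = -174 + (-2*(-13*(-46))²/3 - 2*√2*(-13*(-46))^(3/2)/3) = -174 + (-⅔*598² - 2*√2*598^(3/2)/3) = -174 + (-⅔*357604 - 2*√2*598*√598/3) = -174 + (-715208/3 - 2392*√299/3) = -715730/3 - 2392*√299/3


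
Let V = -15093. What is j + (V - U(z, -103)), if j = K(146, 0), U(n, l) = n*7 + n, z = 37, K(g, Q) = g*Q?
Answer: -15389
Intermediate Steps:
K(g, Q) = Q*g
U(n, l) = 8*n (U(n, l) = 7*n + n = 8*n)
j = 0 (j = 0*146 = 0)
j + (V - U(z, -103)) = 0 + (-15093 - 8*37) = 0 + (-15093 - 1*296) = 0 + (-15093 - 296) = 0 - 15389 = -15389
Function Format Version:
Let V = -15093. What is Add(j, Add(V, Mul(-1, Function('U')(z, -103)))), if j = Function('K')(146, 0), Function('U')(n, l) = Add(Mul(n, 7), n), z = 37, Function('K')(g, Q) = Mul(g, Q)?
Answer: -15389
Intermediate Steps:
Function('K')(g, Q) = Mul(Q, g)
Function('U')(n, l) = Mul(8, n) (Function('U')(n, l) = Add(Mul(7, n), n) = Mul(8, n))
j = 0 (j = Mul(0, 146) = 0)
Add(j, Add(V, Mul(-1, Function('U')(z, -103)))) = Add(0, Add(-15093, Mul(-1, Mul(8, 37)))) = Add(0, Add(-15093, Mul(-1, 296))) = Add(0, Add(-15093, -296)) = Add(0, -15389) = -15389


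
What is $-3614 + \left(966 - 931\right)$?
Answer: $-3579$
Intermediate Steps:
$-3614 + \left(966 - 931\right) = -3614 + 35 = -3579$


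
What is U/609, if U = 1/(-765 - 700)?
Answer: -1/892185 ≈ -1.1208e-6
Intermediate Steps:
U = -1/1465 (U = 1/(-1465) = -1/1465 ≈ -0.00068259)
U/609 = -1/1465/609 = -1/1465*1/609 = -1/892185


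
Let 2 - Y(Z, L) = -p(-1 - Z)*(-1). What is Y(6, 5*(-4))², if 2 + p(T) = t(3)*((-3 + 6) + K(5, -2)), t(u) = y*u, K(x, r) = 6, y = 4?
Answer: 10816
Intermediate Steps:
t(u) = 4*u
p(T) = 106 (p(T) = -2 + (4*3)*((-3 + 6) + 6) = -2 + 12*(3 + 6) = -2 + 12*9 = -2 + 108 = 106)
Y(Z, L) = -104 (Y(Z, L) = 2 - (-1*106)*(-1) = 2 - (-106)*(-1) = 2 - 1*106 = 2 - 106 = -104)
Y(6, 5*(-4))² = (-104)² = 10816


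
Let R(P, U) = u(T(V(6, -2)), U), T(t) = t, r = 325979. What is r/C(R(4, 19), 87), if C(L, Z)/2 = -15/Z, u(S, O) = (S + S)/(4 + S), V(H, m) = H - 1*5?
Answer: -9453391/10 ≈ -9.4534e+5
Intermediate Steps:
V(H, m) = -5 + H (V(H, m) = H - 5 = -5 + H)
u(S, O) = 2*S/(4 + S) (u(S, O) = (2*S)/(4 + S) = 2*S/(4 + S))
R(P, U) = 2/5 (R(P, U) = 2*(-5 + 6)/(4 + (-5 + 6)) = 2*1/(4 + 1) = 2*1/5 = 2*1*(1/5) = 2/5)
C(L, Z) = -30/Z (C(L, Z) = 2*(-15/Z) = -30/Z)
r/C(R(4, 19), 87) = 325979/((-30/87)) = 325979/((-30*1/87)) = 325979/(-10/29) = 325979*(-29/10) = -9453391/10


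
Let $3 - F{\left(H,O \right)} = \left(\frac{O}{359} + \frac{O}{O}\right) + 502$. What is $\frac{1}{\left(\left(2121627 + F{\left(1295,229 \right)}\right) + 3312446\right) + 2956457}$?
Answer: $\frac{359}{3012020541} \approx 1.1919 \cdot 10^{-7}$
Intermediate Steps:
$F{\left(H,O \right)} = -500 - \frac{O}{359}$ ($F{\left(H,O \right)} = 3 - \left(\left(\frac{O}{359} + \frac{O}{O}\right) + 502\right) = 3 - \left(\left(O \frac{1}{359} + 1\right) + 502\right) = 3 - \left(\left(\frac{O}{359} + 1\right) + 502\right) = 3 - \left(\left(1 + \frac{O}{359}\right) + 502\right) = 3 - \left(503 + \frac{O}{359}\right) = -500 - \frac{O}{359}$)
$\frac{1}{\left(\left(2121627 + F{\left(1295,229 \right)}\right) + 3312446\right) + 2956457} = \frac{1}{\left(\left(2121627 - \frac{179729}{359}\right) + 3312446\right) + 2956457} = \frac{1}{\left(\frac{761484364}{359} + 3312446\right) + 2956457} = \frac{1}{\frac{1950652478}{359} + 2956457} = \frac{1}{\frac{3012020541}{359}} = \frac{359}{3012020541}$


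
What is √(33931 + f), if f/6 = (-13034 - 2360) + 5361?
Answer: I*√26267 ≈ 162.07*I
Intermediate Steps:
f = -60198 (f = 6*((-13034 - 2360) + 5361) = 6*(-15394 + 5361) = 6*(-10033) = -60198)
√(33931 + f) = √(33931 - 60198) = √(-26267) = I*√26267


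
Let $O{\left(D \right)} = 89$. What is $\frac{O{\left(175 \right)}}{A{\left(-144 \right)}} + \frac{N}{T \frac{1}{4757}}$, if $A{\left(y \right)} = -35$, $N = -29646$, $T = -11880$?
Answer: $\frac{3655447}{308} \approx 11868.0$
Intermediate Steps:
$\frac{O{\left(175 \right)}}{A{\left(-144 \right)}} + \frac{N}{T \frac{1}{4757}} = \frac{89}{-35} - \frac{29646}{\left(-11880\right) \frac{1}{4757}} = 89 \left(- \frac{1}{35}\right) - \frac{29646}{\left(-11880\right) \frac{1}{4757}} = - \frac{89}{35} - \frac{29646}{- \frac{11880}{4757}} = - \frac{89}{35} - - \frac{2611593}{220} = - \frac{89}{35} + \frac{2611593}{220} = \frac{3655447}{308}$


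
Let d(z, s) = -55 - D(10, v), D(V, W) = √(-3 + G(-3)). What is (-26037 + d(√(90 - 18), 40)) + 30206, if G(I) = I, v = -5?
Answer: 4114 - I*√6 ≈ 4114.0 - 2.4495*I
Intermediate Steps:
D(V, W) = I*√6 (D(V, W) = √(-3 - 3) = √(-6) = I*√6)
d(z, s) = -55 - I*√6
(-26037 + d(√(90 - 18), 40)) + 30206 = (-26037 + (-55 - I*√6)) + 30206 = (-26092 - I*√6) + 30206 = 4114 - I*√6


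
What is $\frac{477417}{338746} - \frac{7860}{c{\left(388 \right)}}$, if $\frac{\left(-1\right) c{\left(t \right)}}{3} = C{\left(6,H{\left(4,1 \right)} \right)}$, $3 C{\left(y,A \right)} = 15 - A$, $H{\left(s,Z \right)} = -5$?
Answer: $\frac{133604595}{338746} \approx 394.41$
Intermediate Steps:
$C{\left(y,A \right)} = 5 - \frac{A}{3}$ ($C{\left(y,A \right)} = \frac{15 - A}{3} = 5 - \frac{A}{3}$)
$c{\left(t \right)} = -20$ ($c{\left(t \right)} = - 3 \left(5 - - \frac{5}{3}\right) = - 3 \left(5 + \frac{5}{3}\right) = \left(-3\right) \frac{20}{3} = -20$)
$\frac{477417}{338746} - \frac{7860}{c{\left(388 \right)}} = \frac{477417}{338746} - \frac{7860}{-20} = 477417 \cdot \frac{1}{338746} - -393 = \frac{477417}{338746} + 393 = \frac{133604595}{338746}$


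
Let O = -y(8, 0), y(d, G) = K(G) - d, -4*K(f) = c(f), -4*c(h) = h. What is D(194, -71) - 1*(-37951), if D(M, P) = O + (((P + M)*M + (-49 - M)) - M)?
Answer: 61384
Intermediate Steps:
c(h) = -h/4
K(f) = f/16 (K(f) = -(-1)*f/16 = f/16)
y(d, G) = -d + G/16 (y(d, G) = G/16 - d = -d + G/16)
O = 8 (O = -(-1*8 + (1/16)*0) = -(-8 + 0) = -1*(-8) = 8)
D(M, P) = -41 - 2*M + M*(M + P) (D(M, P) = 8 + (((P + M)*M + (-49 - M)) - M) = 8 + (((M + P)*M + (-49 - M)) - M) = 8 + ((M*(M + P) + (-49 - M)) - M) = 8 + ((-49 - M + M*(M + P)) - M) = 8 + (-49 - 2*M + M*(M + P)) = -41 - 2*M + M*(M + P))
D(194, -71) - 1*(-37951) = (-41 + 194² - 2*194 + 194*(-71)) - 1*(-37951) = (-41 + 37636 - 388 - 13774) + 37951 = 23433 + 37951 = 61384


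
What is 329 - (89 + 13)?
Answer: 227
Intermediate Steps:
329 - (89 + 13) = 329 - 1*102 = 329 - 102 = 227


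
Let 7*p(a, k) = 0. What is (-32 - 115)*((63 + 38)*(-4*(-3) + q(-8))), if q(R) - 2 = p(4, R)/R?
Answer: -207858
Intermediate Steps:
p(a, k) = 0 (p(a, k) = (⅐)*0 = 0)
q(R) = 2 (q(R) = 2 + 0/R = 2 + 0 = 2)
(-32 - 115)*((63 + 38)*(-4*(-3) + q(-8))) = (-32 - 115)*((63 + 38)*(-4*(-3) + 2)) = -14847*(12 + 2) = -14847*14 = -147*1414 = -207858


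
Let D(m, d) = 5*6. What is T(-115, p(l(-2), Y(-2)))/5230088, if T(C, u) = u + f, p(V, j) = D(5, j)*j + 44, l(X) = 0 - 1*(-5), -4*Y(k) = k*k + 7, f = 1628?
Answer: 3179/10460176 ≈ 0.00030391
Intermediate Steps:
D(m, d) = 30
Y(k) = -7/4 - k²/4 (Y(k) = -(k*k + 7)/4 = -(k² + 7)/4 = -(7 + k²)/4 = -7/4 - k²/4)
l(X) = 5 (l(X) = 0 + 5 = 5)
p(V, j) = 44 + 30*j (p(V, j) = 30*j + 44 = 44 + 30*j)
T(C, u) = 1628 + u (T(C, u) = u + 1628 = 1628 + u)
T(-115, p(l(-2), Y(-2)))/5230088 = (1628 + (44 + 30*(-7/4 - ¼*(-2)²)))/5230088 = (1628 + (44 + 30*(-7/4 - ¼*4)))*(1/5230088) = (1628 + (44 + 30*(-7/4 - 1)))*(1/5230088) = (1628 + (44 + 30*(-11/4)))*(1/5230088) = (1628 + (44 - 165/2))*(1/5230088) = (1628 - 77/2)*(1/5230088) = (3179/2)*(1/5230088) = 3179/10460176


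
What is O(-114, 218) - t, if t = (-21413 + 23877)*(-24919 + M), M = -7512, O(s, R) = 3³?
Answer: 79910011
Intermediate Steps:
O(s, R) = 27
t = -79909984 (t = (-21413 + 23877)*(-24919 - 7512) = 2464*(-32431) = -79909984)
O(-114, 218) - t = 27 - 1*(-79909984) = 27 + 79909984 = 79910011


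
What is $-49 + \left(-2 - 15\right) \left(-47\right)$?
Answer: $750$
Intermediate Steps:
$-49 + \left(-2 - 15\right) \left(-47\right) = -49 - -799 = -49 + 799 = 750$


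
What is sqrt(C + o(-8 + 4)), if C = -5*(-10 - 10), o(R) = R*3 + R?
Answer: 2*sqrt(21) ≈ 9.1651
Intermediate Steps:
o(R) = 4*R (o(R) = 3*R + R = 4*R)
C = 100 (C = -5*(-20) = 100)
sqrt(C + o(-8 + 4)) = sqrt(100 + 4*(-8 + 4)) = sqrt(100 + 4*(-4)) = sqrt(100 - 16) = sqrt(84) = 2*sqrt(21)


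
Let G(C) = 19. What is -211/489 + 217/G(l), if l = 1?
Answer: 102104/9291 ≈ 10.990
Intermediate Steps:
-211/489 + 217/G(l) = -211/489 + 217/19 = 102104/9291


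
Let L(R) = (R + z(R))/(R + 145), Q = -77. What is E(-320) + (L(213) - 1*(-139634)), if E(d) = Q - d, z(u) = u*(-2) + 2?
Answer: 50075755/358 ≈ 1.3988e+5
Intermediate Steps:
z(u) = 2 - 2*u (z(u) = -2*u + 2 = 2 - 2*u)
E(d) = -77 - d
L(R) = (2 - R)/(145 + R) (L(R) = (R + (2 - 2*R))/(R + 145) = (2 - R)/(145 + R))
E(-320) + (L(213) - 1*(-139634)) = (-77 - 1*(-320)) + ((2 - 1*213)/(145 + 213) - 1*(-139634)) = (-77 + 320) + ((2 - 213)/358 + 139634) = 243 + ((1/358)*(-211) + 139634) = 243 + (-211/358 + 139634) = 243 + 49988761/358 = 50075755/358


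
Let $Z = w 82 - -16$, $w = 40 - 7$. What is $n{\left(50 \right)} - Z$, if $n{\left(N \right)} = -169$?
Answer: $-2891$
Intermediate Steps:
$w = 33$
$Z = 2722$ ($Z = 33 \cdot 82 - -16 = 2706 + 16 = 2722$)
$n{\left(50 \right)} - Z = -169 - 2722 = -2891$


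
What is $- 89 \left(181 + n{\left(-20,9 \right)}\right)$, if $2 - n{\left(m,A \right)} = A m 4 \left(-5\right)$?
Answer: $304113$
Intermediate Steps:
$n{\left(m,A \right)} = 2 + 20 A m$ ($n{\left(m,A \right)} = 2 - A m 4 \left(-5\right) = 2 - 4 A m \left(-5\right) = 2 - - 20 A m = 2 + 20 A m$)
$- 89 \left(181 + n{\left(-20,9 \right)}\right) = - 89 \left(181 + \left(2 + 20 \cdot 9 \left(-20\right)\right)\right) = - 89 \left(181 + \left(2 - 3600\right)\right) = - 89 \left(181 - 3598\right) = \left(-89\right) \left(-3417\right) = 304113$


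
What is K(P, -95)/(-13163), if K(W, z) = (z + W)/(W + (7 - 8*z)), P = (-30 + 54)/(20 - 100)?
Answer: 953/100920721 ≈ 9.4431e-6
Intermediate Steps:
P = -3/10 (P = 24/(-80) = 24*(-1/80) = -3/10 ≈ -0.30000)
K(W, z) = (W + z)/(7 + W - 8*z)
K(P, -95)/(-13163) = ((-3/10 - 95)/(7 - 3/10 - 8*(-95)))/(-13163) = (-953/10/(7 - 3/10 + 760))*(-1/13163) = (-953/10/(7667/10))*(-1/13163) = ((10/7667)*(-953/10))*(-1/13163) = -953/7667*(-1/13163) = 953/100920721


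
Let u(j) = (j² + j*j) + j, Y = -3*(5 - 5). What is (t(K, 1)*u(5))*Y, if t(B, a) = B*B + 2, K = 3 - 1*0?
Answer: 0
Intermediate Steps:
K = 3 (K = 3 + 0 = 3)
t(B, a) = 2 + B² (t(B, a) = B² + 2 = 2 + B²)
Y = 0 (Y = -3*0 = 0)
u(j) = j + 2*j² (u(j) = (j² + j²) + j = 2*j² + j = j + 2*j²)
(t(K, 1)*u(5))*Y = ((2 + 3²)*(5*(1 + 2*5)))*0 = ((2 + 9)*(5*(1 + 10)))*0 = (11*(5*11))*0 = (11*55)*0 = 605*0 = 0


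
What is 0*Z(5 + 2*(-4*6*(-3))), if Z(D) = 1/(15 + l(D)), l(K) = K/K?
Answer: 0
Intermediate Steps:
l(K) = 1
Z(D) = 1/16 (Z(D) = 1/(15 + 1) = 1/16)
0*Z(5 + 2*(-4*6*(-3))) = 0*(1/16) = 0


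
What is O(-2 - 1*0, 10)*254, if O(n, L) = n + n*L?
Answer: -5588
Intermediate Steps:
O(n, L) = n + L*n
O(-2 - 1*0, 10)*254 = ((-2 - 1*0)*(1 + 10))*254 = ((-2 + 0)*11)*254 = -2*11*254 = -22*254 = -5588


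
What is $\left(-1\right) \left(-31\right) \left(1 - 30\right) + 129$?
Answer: $-770$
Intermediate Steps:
$\left(-1\right) \left(-31\right) \left(1 - 30\right) + 129 = 31 \left(1 - 30\right) + 129 = 31 \left(-29\right) + 129 = -899 + 129 = -770$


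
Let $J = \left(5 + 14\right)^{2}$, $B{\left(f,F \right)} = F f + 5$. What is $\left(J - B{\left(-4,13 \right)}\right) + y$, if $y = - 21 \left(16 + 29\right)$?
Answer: $-537$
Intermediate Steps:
$B{\left(f,F \right)} = 5 + F f$
$J = 361$ ($J = 19^{2} = 361$)
$y = -945$ ($y = \left(-21\right) 45 = -945$)
$\left(J - B{\left(-4,13 \right)}\right) + y = \left(361 - \left(5 + 13 \left(-4\right)\right)\right) - 945 = \left(361 - \left(5 - 52\right)\right) - 945 = \left(361 - -47\right) - 945 = \left(361 + 47\right) - 945 = 408 - 945 = -537$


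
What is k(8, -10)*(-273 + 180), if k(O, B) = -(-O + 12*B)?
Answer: -11904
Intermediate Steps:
k(O, B) = O - 12*B
k(8, -10)*(-273 + 180) = (8 - 12*(-10))*(-273 + 180) = (8 + 120)*(-93) = 128*(-93) = -11904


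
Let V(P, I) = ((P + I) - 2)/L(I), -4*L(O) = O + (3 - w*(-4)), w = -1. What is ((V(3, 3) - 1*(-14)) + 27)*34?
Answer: 1122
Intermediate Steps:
L(O) = 1/4 - O/4 (L(O) = -(O + (3 - (-1)*(-4)))/4 = -(O + (3 - 1*4))/4 = -(O + (3 - 4))/4 = -(O - 1)/4 = -(-1 + O)/4 = 1/4 - O/4)
V(P, I) = (-2 + I + P)/(1/4 - I/4) (V(P, I) = ((P + I) - 2)/(1/4 - I/4) = ((I + P) - 2)/(1/4 - I/4) = (-2 + I + P)/(1/4 - I/4))
((V(3, 3) - 1*(-14)) + 27)*34 = ((4*(2 - 1*3 - 1*3)/(-1 + 3) - 1*(-14)) + 27)*34 = ((4*(2 - 3 - 3)/2 + 14) + 27)*34 = ((4*(1/2)*(-4) + 14) + 27)*34 = ((-8 + 14) + 27)*34 = (6 + 27)*34 = 33*34 = 1122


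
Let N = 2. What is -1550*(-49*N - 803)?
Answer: 1396550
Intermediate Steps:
-1550*(-49*N - 803) = -1550*(-49*2 - 803) = -1550*(-98 - 803) = -1550*(-901) = 1396550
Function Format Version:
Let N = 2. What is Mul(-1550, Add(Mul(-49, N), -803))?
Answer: 1396550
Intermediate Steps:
Mul(-1550, Add(Mul(-49, N), -803)) = Mul(-1550, Add(Mul(-49, 2), -803)) = Mul(-1550, Add(-98, -803)) = Mul(-1550, -901) = 1396550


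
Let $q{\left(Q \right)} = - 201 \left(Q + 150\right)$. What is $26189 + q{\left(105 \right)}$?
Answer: $-25066$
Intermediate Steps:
$q{\left(Q \right)} = -30150 - 201 Q$ ($q{\left(Q \right)} = - 201 \left(150 + Q\right) = -30150 - 201 Q$)
$26189 + q{\left(105 \right)} = 26189 - 51255 = -25066$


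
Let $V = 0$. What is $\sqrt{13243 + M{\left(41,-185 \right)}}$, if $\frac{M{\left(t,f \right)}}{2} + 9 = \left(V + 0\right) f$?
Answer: $115$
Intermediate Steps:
$M{\left(t,f \right)} = -18$ ($M{\left(t,f \right)} = -18 + 2 \left(0 + 0\right) f = -18 + 2 \cdot 0 f = -18 + 2 \cdot 0 = -18 + 0 = -18$)
$\sqrt{13243 + M{\left(41,-185 \right)}} = \sqrt{13243 - 18} = \sqrt{13225} = 115$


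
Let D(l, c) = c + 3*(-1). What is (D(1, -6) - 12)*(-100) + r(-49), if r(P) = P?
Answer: 2051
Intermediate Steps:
D(l, c) = -3 + c (D(l, c) = c - 3 = -3 + c)
(D(1, -6) - 12)*(-100) + r(-49) = ((-3 - 6) - 12)*(-100) - 49 = (-9 - 12)*(-100) - 49 = -21*(-100) - 49 = 2100 - 49 = 2051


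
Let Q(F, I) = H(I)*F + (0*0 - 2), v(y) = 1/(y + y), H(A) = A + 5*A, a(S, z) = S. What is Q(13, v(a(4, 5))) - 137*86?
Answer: -47097/4 ≈ -11774.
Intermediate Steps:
H(A) = 6*A
v(y) = 1/(2*y)
Q(F, I) = -2 + 6*F*I (Q(F, I) = (6*I)*F + (0*0 - 2) = 6*F*I + (0 - 2) = 6*F*I - 2 = -2 + 6*F*I)
Q(13, v(a(4, 5))) - 137*86 = (-2 + 6*13*((1/2)/4)) - 137*86 = (-2 + 6*13*((1/2)*(1/4))) - 11782 = (-2 + 6*13*(1/8)) - 11782 = (-2 + 39/4) - 11782 = 31/4 - 11782 = -47097/4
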